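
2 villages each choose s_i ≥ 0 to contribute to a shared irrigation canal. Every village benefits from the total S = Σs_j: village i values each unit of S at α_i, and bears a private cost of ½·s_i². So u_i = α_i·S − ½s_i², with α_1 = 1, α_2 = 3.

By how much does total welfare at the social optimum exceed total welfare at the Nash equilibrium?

5

Village i's FOC: ∂u_i/∂s_i = α_i − s_i = 0, so s_i* = α_i.
NE contributions = (1, 3); S = 4.
W^NE = (Σα)·S − ½Σα_i² = 4² − ½·10 = 11.
Planner sets s_i = Σα_j = 4 for every i, so S^SO = 2·4 = 8.
W^SO = (Σα)·S^SO − ½·2·(Σα)² = (2/2)·4² = 16.
Deadweight loss = W^SO − W^NE = 5.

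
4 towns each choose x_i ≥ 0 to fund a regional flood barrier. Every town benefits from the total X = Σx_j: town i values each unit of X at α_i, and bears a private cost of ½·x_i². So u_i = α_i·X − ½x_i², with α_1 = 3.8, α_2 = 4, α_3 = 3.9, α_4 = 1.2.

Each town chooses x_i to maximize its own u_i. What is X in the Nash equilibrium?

12.9

Town i's FOC: ∂u_i/∂x_i = α_i − x_i = 0, so x_i* = α_i.
NE contributions = (3.8, 4, 3.9, 1.2); X = 12.9.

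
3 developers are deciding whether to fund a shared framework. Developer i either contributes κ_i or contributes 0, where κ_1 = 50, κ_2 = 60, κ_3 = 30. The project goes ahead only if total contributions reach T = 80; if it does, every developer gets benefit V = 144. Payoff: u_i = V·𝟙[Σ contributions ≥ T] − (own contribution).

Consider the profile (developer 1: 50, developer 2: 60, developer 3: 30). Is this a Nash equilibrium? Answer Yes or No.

Total = 140 ≥ 80: provided.
Developer 1 (pledges 50, payoff 94): dropping to 0 → total 90, payoff 144. Profitable deviation.

No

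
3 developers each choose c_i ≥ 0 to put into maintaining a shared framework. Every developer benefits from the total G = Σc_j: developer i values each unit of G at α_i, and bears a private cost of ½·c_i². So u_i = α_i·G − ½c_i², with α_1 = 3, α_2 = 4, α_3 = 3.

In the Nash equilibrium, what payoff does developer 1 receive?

25.5

Developer i's FOC: ∂u_i/∂c_i = α_i − c_i = 0, so c_i* = α_i.
NE contributions = (3, 4, 3); G = 10.
u_1 = α_1·G − ½·(c_1)² = 3·10 − ½·3² = 25.5.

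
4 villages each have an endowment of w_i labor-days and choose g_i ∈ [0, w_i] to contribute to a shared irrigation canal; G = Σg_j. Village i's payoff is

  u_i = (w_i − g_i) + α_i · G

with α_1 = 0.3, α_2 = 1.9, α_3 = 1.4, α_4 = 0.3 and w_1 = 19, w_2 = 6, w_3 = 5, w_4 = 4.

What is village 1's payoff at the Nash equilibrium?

22.3

∂u_i/∂g_i = α_i − 1, so village i contributes w_i if α_i > 1, else 0.
α_i > 1 for i ∈ {2, 3}; NE contributions (0, 6, 5, 0), G = 11.
u_1 = (19 − 0) + 0.3·11 = 22.3.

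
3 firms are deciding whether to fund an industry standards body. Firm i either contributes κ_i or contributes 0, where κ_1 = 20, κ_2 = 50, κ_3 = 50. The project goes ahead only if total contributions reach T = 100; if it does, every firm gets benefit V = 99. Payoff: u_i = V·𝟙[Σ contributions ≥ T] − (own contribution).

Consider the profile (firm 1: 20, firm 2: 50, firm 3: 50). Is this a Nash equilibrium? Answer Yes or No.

Total = 120 ≥ 100: provided.
Firm 1 (pledges 20, payoff 79): dropping to 0 → total 100, payoff 99. Profitable deviation.

No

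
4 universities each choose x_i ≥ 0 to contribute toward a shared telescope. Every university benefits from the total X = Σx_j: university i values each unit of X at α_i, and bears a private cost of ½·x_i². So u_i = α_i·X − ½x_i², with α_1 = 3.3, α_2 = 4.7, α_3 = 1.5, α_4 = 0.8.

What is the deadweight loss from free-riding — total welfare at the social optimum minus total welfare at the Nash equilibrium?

University i's FOC: ∂u_i/∂x_i = α_i − x_i = 0, so x_i* = α_i.
NE contributions = (3.3, 4.7, 1.5, 0.8); X = 10.3.
W^NE = (Σα)·X − ½Σα_i² = 10.3² − ½·35.87 = 88.155.
Planner sets x_i = Σα_j = 10.3 for every i, so X^SO = 4·10.3 = 41.2.
W^SO = (Σα)·X^SO − ½·4·(Σα)² = (4/2)·10.3² = 212.18.
Deadweight loss = W^SO − W^NE = 124.025.

124.025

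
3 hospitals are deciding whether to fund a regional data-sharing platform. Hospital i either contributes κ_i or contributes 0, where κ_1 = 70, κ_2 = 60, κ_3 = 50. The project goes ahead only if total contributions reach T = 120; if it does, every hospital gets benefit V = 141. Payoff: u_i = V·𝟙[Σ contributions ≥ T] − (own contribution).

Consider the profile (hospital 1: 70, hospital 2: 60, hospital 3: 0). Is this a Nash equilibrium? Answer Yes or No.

Total = 130 ≥ 120: provided.
Hospital 1 (pledges 70, payoff 71): dropping to 0 → total 60, payoff 0. No gain.
Hospital 2 (pledges 60, payoff 81): dropping to 0 → total 70, payoff 0. No gain.
Hospital 3 (pledges 0, payoff 141): pledging 50 → total 180, payoff 91. No gain.

Yes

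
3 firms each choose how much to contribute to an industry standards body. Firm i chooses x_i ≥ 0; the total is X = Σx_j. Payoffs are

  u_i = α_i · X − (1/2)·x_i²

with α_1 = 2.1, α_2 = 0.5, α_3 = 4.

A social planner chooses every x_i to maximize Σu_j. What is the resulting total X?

Planner FOC: ∂(Σu_j)/∂x_i = (Σα_j) − x_i = 0, so x_i^SO = Σα_j = 6.6 for every i; X^SO = 19.8.

19.8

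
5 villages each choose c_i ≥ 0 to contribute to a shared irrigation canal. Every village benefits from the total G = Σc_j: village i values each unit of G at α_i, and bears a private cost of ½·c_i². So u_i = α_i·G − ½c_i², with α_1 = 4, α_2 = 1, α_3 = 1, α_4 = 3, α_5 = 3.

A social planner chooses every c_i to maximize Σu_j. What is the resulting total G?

60

Planner FOC: ∂(Σu_j)/∂c_i = (Σα_j) − c_i = 0, so c_i^SO = Σα_j = 12 for every i; G^SO = 60.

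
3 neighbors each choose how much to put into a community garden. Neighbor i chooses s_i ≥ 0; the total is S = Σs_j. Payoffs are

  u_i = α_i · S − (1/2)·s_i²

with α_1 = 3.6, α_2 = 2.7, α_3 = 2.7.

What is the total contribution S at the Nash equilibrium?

9

Neighbor i's FOC: ∂u_i/∂s_i = α_i − s_i = 0, so s_i* = α_i.
NE contributions = (3.6, 2.7, 2.7); S = 9.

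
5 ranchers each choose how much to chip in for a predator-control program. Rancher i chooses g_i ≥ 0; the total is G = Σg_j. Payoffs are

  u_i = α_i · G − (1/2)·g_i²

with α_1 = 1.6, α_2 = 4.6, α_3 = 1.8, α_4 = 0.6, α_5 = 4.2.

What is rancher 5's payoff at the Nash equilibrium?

Rancher i's FOC: ∂u_i/∂g_i = α_i − g_i = 0, so g_i* = α_i.
NE contributions = (1.6, 4.6, 1.8, 0.6, 4.2); G = 12.8.
u_5 = α_5·G − ½·(g_5)² = 4.2·12.8 − ½·4.2² = 44.94.

44.94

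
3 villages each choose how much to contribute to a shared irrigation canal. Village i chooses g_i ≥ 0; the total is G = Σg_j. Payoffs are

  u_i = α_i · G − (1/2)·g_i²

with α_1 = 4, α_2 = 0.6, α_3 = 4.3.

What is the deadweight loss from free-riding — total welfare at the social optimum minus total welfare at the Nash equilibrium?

Village i's FOC: ∂u_i/∂g_i = α_i − g_i = 0, so g_i* = α_i.
NE contributions = (4, 0.6, 4.3); G = 8.9.
W^NE = (Σα)·G − ½Σα_i² = 8.9² − ½·34.85 = 61.785.
Planner sets g_i = Σα_j = 8.9 for every i, so G^SO = 3·8.9 = 26.7.
W^SO = (Σα)·G^SO − ½·3·(Σα)² = (3/2)·8.9² = 118.815.
Deadweight loss = W^SO − W^NE = 57.03.

57.03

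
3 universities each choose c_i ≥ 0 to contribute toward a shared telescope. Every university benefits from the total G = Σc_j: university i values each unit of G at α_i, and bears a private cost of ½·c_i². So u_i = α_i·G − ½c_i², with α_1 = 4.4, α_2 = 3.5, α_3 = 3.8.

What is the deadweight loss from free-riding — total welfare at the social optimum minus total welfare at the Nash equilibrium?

University i's FOC: ∂u_i/∂c_i = α_i − c_i = 0, so c_i* = α_i.
NE contributions = (4.4, 3.5, 3.8); G = 11.7.
W^NE = (Σα)·G − ½Σα_i² = 11.7² − ½·46.05 = 113.865.
Planner sets c_i = Σα_j = 11.7 for every i, so G^SO = 3·11.7 = 35.1.
W^SO = (Σα)·G^SO − ½·3·(Σα)² = (3/2)·11.7² = 205.335.
Deadweight loss = W^SO − W^NE = 91.47.

91.47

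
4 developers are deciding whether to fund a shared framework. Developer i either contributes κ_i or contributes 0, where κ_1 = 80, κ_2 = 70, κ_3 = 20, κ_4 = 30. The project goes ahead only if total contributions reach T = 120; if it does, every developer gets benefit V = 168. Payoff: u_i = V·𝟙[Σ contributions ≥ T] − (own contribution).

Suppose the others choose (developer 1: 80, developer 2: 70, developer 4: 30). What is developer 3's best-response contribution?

Others' total = 180 ≥ 120; contributing adds cost 20 for no extra benefit.
Best response: 0.

0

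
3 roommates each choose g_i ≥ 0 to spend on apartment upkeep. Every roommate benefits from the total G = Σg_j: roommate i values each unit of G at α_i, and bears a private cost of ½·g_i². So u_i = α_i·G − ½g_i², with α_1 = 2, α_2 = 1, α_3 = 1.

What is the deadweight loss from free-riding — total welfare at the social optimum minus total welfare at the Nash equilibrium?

11

Roommate i's FOC: ∂u_i/∂g_i = α_i − g_i = 0, so g_i* = α_i.
NE contributions = (2, 1, 1); G = 4.
W^NE = (Σα)·G − ½Σα_i² = 4² − ½·6 = 13.
Planner sets g_i = Σα_j = 4 for every i, so G^SO = 3·4 = 12.
W^SO = (Σα)·G^SO − ½·3·(Σα)² = (3/2)·4² = 24.
Deadweight loss = W^SO − W^NE = 11.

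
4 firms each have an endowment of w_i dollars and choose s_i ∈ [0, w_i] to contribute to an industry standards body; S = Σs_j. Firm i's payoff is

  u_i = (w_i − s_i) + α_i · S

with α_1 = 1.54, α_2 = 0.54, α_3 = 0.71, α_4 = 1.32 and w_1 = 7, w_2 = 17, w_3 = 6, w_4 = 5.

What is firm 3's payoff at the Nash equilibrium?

14.52

∂u_i/∂s_i = α_i − 1, so firm i contributes w_i if α_i > 1, else 0.
α_i > 1 for i ∈ {1, 4}; NE contributions (7, 0, 0, 5), S = 12.
u_3 = (6 − 0) + 0.71·12 = 14.52.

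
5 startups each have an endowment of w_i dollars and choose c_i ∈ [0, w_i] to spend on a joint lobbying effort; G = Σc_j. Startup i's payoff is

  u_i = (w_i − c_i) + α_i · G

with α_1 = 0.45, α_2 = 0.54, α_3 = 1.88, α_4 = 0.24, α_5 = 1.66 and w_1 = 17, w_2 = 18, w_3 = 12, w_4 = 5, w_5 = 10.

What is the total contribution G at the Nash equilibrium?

22

∂u_i/∂c_i = α_i − 1, so startup i contributes w_i if α_i > 1, else 0.
α_i > 1 for i ∈ {3, 5}; NE contributions (0, 0, 12, 0, 10), G = 22.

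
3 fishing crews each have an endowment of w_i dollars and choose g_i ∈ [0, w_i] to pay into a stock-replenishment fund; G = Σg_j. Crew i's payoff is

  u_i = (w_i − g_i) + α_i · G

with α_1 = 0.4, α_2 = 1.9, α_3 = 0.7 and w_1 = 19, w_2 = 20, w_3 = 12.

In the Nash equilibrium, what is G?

∂u_i/∂g_i = α_i − 1, so crew i contributes w_i if α_i > 1, else 0.
α_i > 1 for i ∈ {2}; NE contributions (0, 20, 0), G = 20.

20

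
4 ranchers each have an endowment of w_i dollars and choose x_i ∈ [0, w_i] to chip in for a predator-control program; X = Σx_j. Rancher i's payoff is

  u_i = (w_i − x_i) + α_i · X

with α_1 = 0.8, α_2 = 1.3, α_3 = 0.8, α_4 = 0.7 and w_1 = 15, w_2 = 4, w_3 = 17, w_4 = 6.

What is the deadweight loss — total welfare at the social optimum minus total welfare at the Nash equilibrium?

∂u_i/∂x_i = α_i − 1, so rancher i contributes w_i if α_i > 1, else 0.
α_i > 1 for i ∈ {2}; NE contributions (0, 4, 0, 0), X = 4.
W^NE = Σw_i − X^NE + (Σα_i)·X^NE = 42 + 2.6·4 = 52.4.
Planner: ∂(Σu_j)/∂x_i = Σα_j − 1 = 2.6 > 0, so everyone contributes w_i; X^SO = 42, W^SO = 42 + 2.6·42 = 151.2.
Deadweight loss = 98.8.

98.8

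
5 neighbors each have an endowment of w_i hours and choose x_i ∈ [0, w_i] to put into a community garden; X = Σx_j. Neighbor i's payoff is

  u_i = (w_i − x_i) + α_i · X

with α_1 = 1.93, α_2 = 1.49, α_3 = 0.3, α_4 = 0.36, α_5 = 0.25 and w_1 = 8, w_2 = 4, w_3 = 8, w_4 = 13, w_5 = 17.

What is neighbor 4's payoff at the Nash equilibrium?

∂u_i/∂x_i = α_i − 1, so neighbor i contributes w_i if α_i > 1, else 0.
α_i > 1 for i ∈ {1, 2}; NE contributions (8, 4, 0, 0, 0), X = 12.
u_4 = (13 − 0) + 0.36·12 = 17.32.

17.32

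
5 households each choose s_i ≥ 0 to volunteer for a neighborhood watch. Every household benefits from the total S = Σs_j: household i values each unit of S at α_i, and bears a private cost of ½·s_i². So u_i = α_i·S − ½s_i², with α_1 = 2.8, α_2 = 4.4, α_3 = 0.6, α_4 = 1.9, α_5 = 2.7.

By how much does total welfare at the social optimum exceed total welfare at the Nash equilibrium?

Household i's FOC: ∂u_i/∂s_i = α_i − s_i = 0, so s_i* = α_i.
NE contributions = (2.8, 4.4, 0.6, 1.9, 2.7); S = 12.4.
W^NE = (Σα)·S − ½Σα_i² = 12.4² − ½·38.46 = 134.53.
Planner sets s_i = Σα_j = 12.4 for every i, so S^SO = 5·12.4 = 62.
W^SO = (Σα)·S^SO − ½·5·(Σα)² = (5/2)·12.4² = 384.4.
Deadweight loss = W^SO − W^NE = 249.87.

249.87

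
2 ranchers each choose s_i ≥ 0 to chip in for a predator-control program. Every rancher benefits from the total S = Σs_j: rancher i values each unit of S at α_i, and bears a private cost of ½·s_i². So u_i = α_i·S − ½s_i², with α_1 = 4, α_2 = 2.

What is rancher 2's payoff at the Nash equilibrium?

Rancher i's FOC: ∂u_i/∂s_i = α_i − s_i = 0, so s_i* = α_i.
NE contributions = (4, 2); S = 6.
u_2 = α_2·S − ½·(s_2)² = 2·6 − ½·2² = 10.

10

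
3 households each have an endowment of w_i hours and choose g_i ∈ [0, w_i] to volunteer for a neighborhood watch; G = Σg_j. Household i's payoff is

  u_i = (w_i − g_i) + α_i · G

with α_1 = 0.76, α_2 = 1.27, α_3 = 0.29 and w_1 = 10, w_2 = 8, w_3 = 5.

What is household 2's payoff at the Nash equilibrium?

∂u_i/∂g_i = α_i − 1, so household i contributes w_i if α_i > 1, else 0.
α_i > 1 for i ∈ {2}; NE contributions (0, 8, 0), G = 8.
u_2 = (8 − 8) + 1.27·8 = 10.16.

10.16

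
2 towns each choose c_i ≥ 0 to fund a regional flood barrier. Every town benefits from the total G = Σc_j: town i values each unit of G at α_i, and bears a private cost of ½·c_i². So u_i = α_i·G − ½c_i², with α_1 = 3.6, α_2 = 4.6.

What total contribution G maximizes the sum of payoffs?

16.4

Planner FOC: ∂(Σu_j)/∂c_i = (Σα_j) − c_i = 0, so c_i^SO = Σα_j = 8.2 for every i; G^SO = 16.4.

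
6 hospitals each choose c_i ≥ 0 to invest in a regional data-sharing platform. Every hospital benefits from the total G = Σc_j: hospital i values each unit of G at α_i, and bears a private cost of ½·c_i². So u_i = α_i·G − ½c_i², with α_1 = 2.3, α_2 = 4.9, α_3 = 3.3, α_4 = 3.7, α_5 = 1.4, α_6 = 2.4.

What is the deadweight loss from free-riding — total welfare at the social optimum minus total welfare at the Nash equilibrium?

Hospital i's FOC: ∂u_i/∂c_i = α_i − c_i = 0, so c_i* = α_i.
NE contributions = (2.3, 4.9, 3.3, 3.7, 1.4, 2.4); G = 18.
W^NE = (Σα)·G − ½Σα_i² = 18² − ½·61.6 = 293.2.
Planner sets c_i = Σα_j = 18 for every i, so G^SO = 6·18 = 108.
W^SO = (Σα)·G^SO − ½·6·(Σα)² = (6/2)·18² = 972.
Deadweight loss = W^SO − W^NE = 678.8.

678.8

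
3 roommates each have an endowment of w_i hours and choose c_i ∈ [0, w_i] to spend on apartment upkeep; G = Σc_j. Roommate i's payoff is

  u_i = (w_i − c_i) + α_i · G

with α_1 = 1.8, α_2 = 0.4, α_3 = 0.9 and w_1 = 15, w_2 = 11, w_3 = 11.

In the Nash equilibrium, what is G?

15

∂u_i/∂c_i = α_i − 1, so roommate i contributes w_i if α_i > 1, else 0.
α_i > 1 for i ∈ {1}; NE contributions (15, 0, 0), G = 15.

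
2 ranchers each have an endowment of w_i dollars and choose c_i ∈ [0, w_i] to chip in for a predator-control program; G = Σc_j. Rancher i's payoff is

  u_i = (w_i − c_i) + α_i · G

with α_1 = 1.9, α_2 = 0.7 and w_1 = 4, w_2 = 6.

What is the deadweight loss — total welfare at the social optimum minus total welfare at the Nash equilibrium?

∂u_i/∂c_i = α_i − 1, so rancher i contributes w_i if α_i > 1, else 0.
α_i > 1 for i ∈ {1}; NE contributions (4, 0), G = 4.
W^NE = Σw_i − G^NE + (Σα_i)·G^NE = 10 + 1.6·4 = 16.4.
Planner: ∂(Σu_j)/∂c_i = Σα_j − 1 = 1.6 > 0, so everyone contributes w_i; G^SO = 10, W^SO = 10 + 1.6·10 = 26.
Deadweight loss = 9.6.

9.6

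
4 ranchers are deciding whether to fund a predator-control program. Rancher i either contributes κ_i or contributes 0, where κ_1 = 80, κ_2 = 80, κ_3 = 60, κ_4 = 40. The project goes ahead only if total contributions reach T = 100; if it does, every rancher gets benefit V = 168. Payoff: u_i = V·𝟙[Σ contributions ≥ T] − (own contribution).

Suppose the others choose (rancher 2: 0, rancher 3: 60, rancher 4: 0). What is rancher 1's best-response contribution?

80

Others' total = 60. Contributing 80 brings total to 140 ≥ 100: gain V − κ_1 = 88.
Best response: 80.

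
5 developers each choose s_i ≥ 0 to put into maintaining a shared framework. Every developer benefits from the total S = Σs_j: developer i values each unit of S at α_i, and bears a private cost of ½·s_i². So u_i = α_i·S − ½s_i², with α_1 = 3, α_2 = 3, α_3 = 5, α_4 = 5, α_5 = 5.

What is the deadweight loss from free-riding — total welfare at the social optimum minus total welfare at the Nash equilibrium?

Developer i's FOC: ∂u_i/∂s_i = α_i − s_i = 0, so s_i* = α_i.
NE contributions = (3, 3, 5, 5, 5); S = 21.
W^NE = (Σα)·S − ½Σα_i² = 21² − ½·93 = 394.5.
Planner sets s_i = Σα_j = 21 for every i, so S^SO = 5·21 = 105.
W^SO = (Σα)·S^SO − ½·5·(Σα)² = (5/2)·21² = 1102.5.
Deadweight loss = W^SO − W^NE = 708.

708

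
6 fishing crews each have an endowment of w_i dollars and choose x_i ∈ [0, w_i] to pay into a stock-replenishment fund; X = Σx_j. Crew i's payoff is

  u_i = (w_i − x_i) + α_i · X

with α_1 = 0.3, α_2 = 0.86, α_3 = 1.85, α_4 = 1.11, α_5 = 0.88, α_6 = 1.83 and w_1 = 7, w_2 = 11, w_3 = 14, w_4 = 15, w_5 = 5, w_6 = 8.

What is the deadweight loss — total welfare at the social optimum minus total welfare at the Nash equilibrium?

∂u_i/∂x_i = α_i − 1, so crew i contributes w_i if α_i > 1, else 0.
α_i > 1 for i ∈ {3, 4, 6}; NE contributions (0, 0, 14, 15, 0, 8), X = 37.
W^NE = Σw_i − X^NE + (Σα_i)·X^NE = 60 + 5.83·37 = 275.71.
Planner: ∂(Σu_j)/∂x_i = Σα_j − 1 = 5.83 > 0, so everyone contributes w_i; X^SO = 60, W^SO = 60 + 5.83·60 = 409.8.
Deadweight loss = 134.09.

134.09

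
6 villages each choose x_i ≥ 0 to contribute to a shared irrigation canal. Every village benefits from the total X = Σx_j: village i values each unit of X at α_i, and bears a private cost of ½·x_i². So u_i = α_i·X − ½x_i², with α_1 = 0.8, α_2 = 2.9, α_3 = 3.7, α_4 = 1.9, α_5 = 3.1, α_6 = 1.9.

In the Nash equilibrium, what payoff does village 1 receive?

11.12

Village i's FOC: ∂u_i/∂x_i = α_i − x_i = 0, so x_i* = α_i.
NE contributions = (0.8, 2.9, 3.7, 1.9, 3.1, 1.9); X = 14.3.
u_1 = α_1·X − ½·(x_1)² = 0.8·14.3 − ½·0.8² = 11.12.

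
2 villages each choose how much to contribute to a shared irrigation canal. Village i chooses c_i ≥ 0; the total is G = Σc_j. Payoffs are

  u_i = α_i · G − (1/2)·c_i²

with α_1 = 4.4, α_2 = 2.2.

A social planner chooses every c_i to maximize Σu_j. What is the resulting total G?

Planner FOC: ∂(Σu_j)/∂c_i = (Σα_j) − c_i = 0, so c_i^SO = Σα_j = 6.6 for every i; G^SO = 13.2.

13.2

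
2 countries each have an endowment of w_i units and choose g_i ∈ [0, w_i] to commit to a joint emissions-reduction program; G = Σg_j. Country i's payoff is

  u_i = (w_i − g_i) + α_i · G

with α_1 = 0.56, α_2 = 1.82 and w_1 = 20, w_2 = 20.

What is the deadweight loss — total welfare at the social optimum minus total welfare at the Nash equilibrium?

∂u_i/∂g_i = α_i − 1, so country i contributes w_i if α_i > 1, else 0.
α_i > 1 for i ∈ {2}; NE contributions (0, 20), G = 20.
W^NE = Σw_i − G^NE + (Σα_i)·G^NE = 40 + 1.38·20 = 67.6.
Planner: ∂(Σu_j)/∂g_i = Σα_j − 1 = 1.38 > 0, so everyone contributes w_i; G^SO = 40, W^SO = 40 + 1.38·40 = 95.2.
Deadweight loss = 27.6.

27.6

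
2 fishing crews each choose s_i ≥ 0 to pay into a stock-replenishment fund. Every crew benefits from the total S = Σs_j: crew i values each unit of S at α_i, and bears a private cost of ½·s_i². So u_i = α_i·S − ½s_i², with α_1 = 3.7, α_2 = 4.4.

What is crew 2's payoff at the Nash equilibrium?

25.96

Crew i's FOC: ∂u_i/∂s_i = α_i − s_i = 0, so s_i* = α_i.
NE contributions = (3.7, 4.4); S = 8.1.
u_2 = α_2·S − ½·(s_2)² = 4.4·8.1 − ½·4.4² = 25.96.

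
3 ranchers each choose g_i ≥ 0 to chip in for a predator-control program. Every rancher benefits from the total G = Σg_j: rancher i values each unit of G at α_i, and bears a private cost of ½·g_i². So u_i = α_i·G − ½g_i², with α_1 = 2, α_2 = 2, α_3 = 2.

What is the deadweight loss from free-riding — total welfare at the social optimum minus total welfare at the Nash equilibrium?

24

Rancher i's FOC: ∂u_i/∂g_i = α_i − g_i = 0, so g_i* = α_i.
NE contributions = (2, 2, 2); G = 6.
W^NE = (Σα)·G − ½Σα_i² = 6² − ½·12 = 30.
Planner sets g_i = Σα_j = 6 for every i, so G^SO = 3·6 = 18.
W^SO = (Σα)·G^SO − ½·3·(Σα)² = (3/2)·6² = 54.
Deadweight loss = W^SO − W^NE = 24.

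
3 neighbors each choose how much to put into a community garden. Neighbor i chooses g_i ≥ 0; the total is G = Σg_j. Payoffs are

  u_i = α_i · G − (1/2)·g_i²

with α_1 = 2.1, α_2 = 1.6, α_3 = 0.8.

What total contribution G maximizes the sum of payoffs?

Planner FOC: ∂(Σu_j)/∂g_i = (Σα_j) − g_i = 0, so g_i^SO = Σα_j = 4.5 for every i; G^SO = 13.5.

13.5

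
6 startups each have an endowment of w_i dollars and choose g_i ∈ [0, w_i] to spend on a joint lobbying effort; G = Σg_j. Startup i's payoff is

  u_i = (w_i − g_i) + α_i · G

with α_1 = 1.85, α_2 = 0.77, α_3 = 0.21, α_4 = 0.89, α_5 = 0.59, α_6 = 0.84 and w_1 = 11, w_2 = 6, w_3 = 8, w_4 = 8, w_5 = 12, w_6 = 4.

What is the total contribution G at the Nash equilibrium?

∂u_i/∂g_i = α_i − 1, so startup i contributes w_i if α_i > 1, else 0.
α_i > 1 for i ∈ {1}; NE contributions (11, 0, 0, 0, 0, 0), G = 11.

11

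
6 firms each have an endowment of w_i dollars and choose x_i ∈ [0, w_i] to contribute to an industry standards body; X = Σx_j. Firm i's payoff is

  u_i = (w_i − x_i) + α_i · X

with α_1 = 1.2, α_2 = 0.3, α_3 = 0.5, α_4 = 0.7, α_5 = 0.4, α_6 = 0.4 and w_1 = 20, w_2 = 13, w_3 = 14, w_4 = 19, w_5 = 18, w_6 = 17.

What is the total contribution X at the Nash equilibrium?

∂u_i/∂x_i = α_i − 1, so firm i contributes w_i if α_i > 1, else 0.
α_i > 1 for i ∈ {1}; NE contributions (20, 0, 0, 0, 0, 0), X = 20.

20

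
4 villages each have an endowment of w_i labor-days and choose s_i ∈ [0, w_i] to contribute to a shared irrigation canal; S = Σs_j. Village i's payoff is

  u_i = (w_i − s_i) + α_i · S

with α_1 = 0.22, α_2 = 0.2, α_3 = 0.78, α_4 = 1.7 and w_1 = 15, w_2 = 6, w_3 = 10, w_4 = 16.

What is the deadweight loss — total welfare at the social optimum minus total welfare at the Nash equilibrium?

∂u_i/∂s_i = α_i − 1, so village i contributes w_i if α_i > 1, else 0.
α_i > 1 for i ∈ {4}; NE contributions (0, 0, 0, 16), S = 16.
W^NE = Σw_i − S^NE + (Σα_i)·S^NE = 47 + 1.9·16 = 77.4.
Planner: ∂(Σu_j)/∂s_i = Σα_j − 1 = 1.9 > 0, so everyone contributes w_i; S^SO = 47, W^SO = 47 + 1.9·47 = 136.3.
Deadweight loss = 58.9.

58.9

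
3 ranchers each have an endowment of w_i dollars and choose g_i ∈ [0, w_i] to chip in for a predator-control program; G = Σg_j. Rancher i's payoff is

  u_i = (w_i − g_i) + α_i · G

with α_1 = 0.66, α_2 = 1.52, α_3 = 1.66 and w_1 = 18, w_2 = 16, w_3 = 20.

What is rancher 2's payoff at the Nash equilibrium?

54.72

∂u_i/∂g_i = α_i − 1, so rancher i contributes w_i if α_i > 1, else 0.
α_i > 1 for i ∈ {2, 3}; NE contributions (0, 16, 20), G = 36.
u_2 = (16 − 16) + 1.52·36 = 54.72.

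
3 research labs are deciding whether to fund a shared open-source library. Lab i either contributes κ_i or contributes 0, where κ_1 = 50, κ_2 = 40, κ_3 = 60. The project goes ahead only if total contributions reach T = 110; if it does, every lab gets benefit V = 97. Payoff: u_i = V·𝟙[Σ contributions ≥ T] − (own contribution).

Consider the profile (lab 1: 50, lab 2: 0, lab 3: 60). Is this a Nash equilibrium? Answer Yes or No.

Yes

Total = 110 ≥ 110: provided.
Lab 1 (pledges 50, payoff 47): dropping to 0 → total 60, payoff 0. No gain.
Lab 2 (pledges 0, payoff 97): pledging 40 → total 150, payoff 57. No gain.
Lab 3 (pledges 60, payoff 37): dropping to 0 → total 50, payoff 0. No gain.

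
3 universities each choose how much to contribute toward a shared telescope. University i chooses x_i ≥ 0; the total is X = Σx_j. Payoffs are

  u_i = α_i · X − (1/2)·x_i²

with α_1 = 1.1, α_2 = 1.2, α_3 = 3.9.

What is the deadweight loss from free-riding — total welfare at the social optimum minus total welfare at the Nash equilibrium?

University i's FOC: ∂u_i/∂x_i = α_i − x_i = 0, so x_i* = α_i.
NE contributions = (1.1, 1.2, 3.9); X = 6.2.
W^NE = (Σα)·X − ½Σα_i² = 6.2² − ½·17.86 = 29.51.
Planner sets x_i = Σα_j = 6.2 for every i, so X^SO = 3·6.2 = 18.6.
W^SO = (Σα)·X^SO − ½·3·(Σα)² = (3/2)·6.2² = 57.66.
Deadweight loss = W^SO − W^NE = 28.15.

28.15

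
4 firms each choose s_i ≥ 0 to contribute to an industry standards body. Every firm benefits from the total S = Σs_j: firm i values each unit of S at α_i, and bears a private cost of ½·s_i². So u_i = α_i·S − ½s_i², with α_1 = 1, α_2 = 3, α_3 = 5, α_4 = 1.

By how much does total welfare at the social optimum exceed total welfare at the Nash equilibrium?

118

Firm i's FOC: ∂u_i/∂s_i = α_i − s_i = 0, so s_i* = α_i.
NE contributions = (1, 3, 5, 1); S = 10.
W^NE = (Σα)·S − ½Σα_i² = 10² − ½·36 = 82.
Planner sets s_i = Σα_j = 10 for every i, so S^SO = 4·10 = 40.
W^SO = (Σα)·S^SO − ½·4·(Σα)² = (4/2)·10² = 200.
Deadweight loss = W^SO − W^NE = 118.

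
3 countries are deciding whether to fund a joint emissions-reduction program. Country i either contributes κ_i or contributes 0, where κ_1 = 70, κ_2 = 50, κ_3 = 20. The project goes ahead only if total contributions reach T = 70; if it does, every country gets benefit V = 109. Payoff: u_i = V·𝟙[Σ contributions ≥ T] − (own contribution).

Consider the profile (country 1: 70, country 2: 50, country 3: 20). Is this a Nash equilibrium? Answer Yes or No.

No

Total = 140 ≥ 70: provided.
Country 1 (pledges 70, payoff 39): dropping to 0 → total 70, payoff 109. Profitable deviation.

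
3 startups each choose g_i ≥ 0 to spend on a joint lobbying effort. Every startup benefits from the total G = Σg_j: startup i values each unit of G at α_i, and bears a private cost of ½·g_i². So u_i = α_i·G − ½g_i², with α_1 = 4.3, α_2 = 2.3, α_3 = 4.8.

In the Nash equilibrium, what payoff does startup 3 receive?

Startup i's FOC: ∂u_i/∂g_i = α_i − g_i = 0, so g_i* = α_i.
NE contributions = (4.3, 2.3, 4.8); G = 11.4.
u_3 = α_3·G − ½·(g_3)² = 4.8·11.4 − ½·4.8² = 43.2.

43.2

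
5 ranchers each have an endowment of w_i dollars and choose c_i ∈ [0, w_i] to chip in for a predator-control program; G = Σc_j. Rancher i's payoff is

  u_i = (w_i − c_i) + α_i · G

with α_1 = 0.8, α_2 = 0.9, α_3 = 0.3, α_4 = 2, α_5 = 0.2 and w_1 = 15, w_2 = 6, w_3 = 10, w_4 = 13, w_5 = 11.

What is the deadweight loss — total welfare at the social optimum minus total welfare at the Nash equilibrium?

∂u_i/∂c_i = α_i − 1, so rancher i contributes w_i if α_i > 1, else 0.
α_i > 1 for i ∈ {4}; NE contributions (0, 0, 0, 13, 0), G = 13.
W^NE = Σw_i − G^NE + (Σα_i)·G^NE = 55 + 3.2·13 = 96.6.
Planner: ∂(Σu_j)/∂c_i = Σα_j − 1 = 3.2 > 0, so everyone contributes w_i; G^SO = 55, W^SO = 55 + 3.2·55 = 231.
Deadweight loss = 134.4.

134.4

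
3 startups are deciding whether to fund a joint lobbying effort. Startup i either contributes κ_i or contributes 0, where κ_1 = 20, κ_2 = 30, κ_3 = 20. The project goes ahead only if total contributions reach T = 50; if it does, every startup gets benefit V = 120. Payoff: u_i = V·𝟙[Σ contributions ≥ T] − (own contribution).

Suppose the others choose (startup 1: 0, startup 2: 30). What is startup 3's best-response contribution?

Others' total = 30. Contributing 20 brings total to 50 ≥ 50: gain V − κ_3 = 100.
Best response: 20.

20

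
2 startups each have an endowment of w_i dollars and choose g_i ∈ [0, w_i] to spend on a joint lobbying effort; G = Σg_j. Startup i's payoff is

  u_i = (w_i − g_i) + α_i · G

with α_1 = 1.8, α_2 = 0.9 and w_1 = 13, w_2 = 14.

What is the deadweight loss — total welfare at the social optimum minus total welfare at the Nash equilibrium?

∂u_i/∂g_i = α_i − 1, so startup i contributes w_i if α_i > 1, else 0.
α_i > 1 for i ∈ {1}; NE contributions (13, 0), G = 13.
W^NE = Σw_i − G^NE + (Σα_i)·G^NE = 27 + 1.7·13 = 49.1.
Planner: ∂(Σu_j)/∂g_i = Σα_j − 1 = 1.7 > 0, so everyone contributes w_i; G^SO = 27, W^SO = 27 + 1.7·27 = 72.9.
Deadweight loss = 23.8.

23.8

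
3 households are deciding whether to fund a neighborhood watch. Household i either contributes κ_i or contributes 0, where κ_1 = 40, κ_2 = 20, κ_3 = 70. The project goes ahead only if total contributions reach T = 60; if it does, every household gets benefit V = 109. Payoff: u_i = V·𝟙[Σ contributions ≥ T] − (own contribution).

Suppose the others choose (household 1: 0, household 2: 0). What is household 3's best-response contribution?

70

Others' total = 0. Contributing 70 brings total to 70 ≥ 60: gain V − κ_3 = 39.
Best response: 70.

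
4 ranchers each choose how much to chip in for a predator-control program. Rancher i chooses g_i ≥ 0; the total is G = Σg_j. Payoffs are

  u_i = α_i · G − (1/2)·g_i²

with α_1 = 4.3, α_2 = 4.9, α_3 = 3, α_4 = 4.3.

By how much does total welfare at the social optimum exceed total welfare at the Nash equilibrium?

307.245

Rancher i's FOC: ∂u_i/∂g_i = α_i − g_i = 0, so g_i* = α_i.
NE contributions = (4.3, 4.9, 3, 4.3); G = 16.5.
W^NE = (Σα)·G − ½Σα_i² = 16.5² − ½·69.99 = 237.255.
Planner sets g_i = Σα_j = 16.5 for every i, so G^SO = 4·16.5 = 66.
W^SO = (Σα)·G^SO − ½·4·(Σα)² = (4/2)·16.5² = 544.5.
Deadweight loss = W^SO − W^NE = 307.245.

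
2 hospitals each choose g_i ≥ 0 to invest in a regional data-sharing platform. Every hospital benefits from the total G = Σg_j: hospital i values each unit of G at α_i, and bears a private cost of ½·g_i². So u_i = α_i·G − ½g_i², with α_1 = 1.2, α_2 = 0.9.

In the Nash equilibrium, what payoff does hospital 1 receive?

Hospital i's FOC: ∂u_i/∂g_i = α_i − g_i = 0, so g_i* = α_i.
NE contributions = (1.2, 0.9); G = 2.1.
u_1 = α_1·G − ½·(g_1)² = 1.2·2.1 − ½·1.2² = 1.8.

1.8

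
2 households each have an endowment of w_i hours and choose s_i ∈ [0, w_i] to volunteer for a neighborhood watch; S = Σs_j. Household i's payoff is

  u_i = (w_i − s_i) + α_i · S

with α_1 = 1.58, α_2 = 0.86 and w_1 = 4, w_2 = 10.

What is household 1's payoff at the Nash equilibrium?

∂u_i/∂s_i = α_i − 1, so household i contributes w_i if α_i > 1, else 0.
α_i > 1 for i ∈ {1}; NE contributions (4, 0), S = 4.
u_1 = (4 − 4) + 1.58·4 = 6.32.

6.32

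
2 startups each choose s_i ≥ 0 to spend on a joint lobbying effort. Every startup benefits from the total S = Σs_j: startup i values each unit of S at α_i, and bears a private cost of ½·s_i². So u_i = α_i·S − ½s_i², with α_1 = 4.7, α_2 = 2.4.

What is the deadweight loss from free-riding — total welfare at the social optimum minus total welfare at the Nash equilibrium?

13.925

Startup i's FOC: ∂u_i/∂s_i = α_i − s_i = 0, so s_i* = α_i.
NE contributions = (4.7, 2.4); S = 7.1.
W^NE = (Σα)·S − ½Σα_i² = 7.1² − ½·27.85 = 36.485.
Planner sets s_i = Σα_j = 7.1 for every i, so S^SO = 2·7.1 = 14.2.
W^SO = (Σα)·S^SO − ½·2·(Σα)² = (2/2)·7.1² = 50.41.
Deadweight loss = W^SO − W^NE = 13.925.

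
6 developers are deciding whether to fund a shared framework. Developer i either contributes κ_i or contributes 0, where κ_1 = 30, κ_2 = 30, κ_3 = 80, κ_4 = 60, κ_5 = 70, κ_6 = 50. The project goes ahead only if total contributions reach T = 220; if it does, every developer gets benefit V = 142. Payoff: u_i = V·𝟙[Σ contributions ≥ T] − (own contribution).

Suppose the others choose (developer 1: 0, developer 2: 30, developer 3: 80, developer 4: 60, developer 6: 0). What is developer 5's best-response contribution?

70

Others' total = 170. Contributing 70 brings total to 240 ≥ 220: gain V − κ_5 = 72.
Best response: 70.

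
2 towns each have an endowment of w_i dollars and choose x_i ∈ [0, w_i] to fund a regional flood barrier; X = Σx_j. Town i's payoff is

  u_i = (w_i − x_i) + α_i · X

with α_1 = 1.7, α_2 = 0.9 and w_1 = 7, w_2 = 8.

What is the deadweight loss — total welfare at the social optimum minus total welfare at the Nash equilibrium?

12.8

∂u_i/∂x_i = α_i − 1, so town i contributes w_i if α_i > 1, else 0.
α_i > 1 for i ∈ {1}; NE contributions (7, 0), X = 7.
W^NE = Σw_i − X^NE + (Σα_i)·X^NE = 15 + 1.6·7 = 26.2.
Planner: ∂(Σu_j)/∂x_i = Σα_j − 1 = 1.6 > 0, so everyone contributes w_i; X^SO = 15, W^SO = 15 + 1.6·15 = 39.
Deadweight loss = 12.8.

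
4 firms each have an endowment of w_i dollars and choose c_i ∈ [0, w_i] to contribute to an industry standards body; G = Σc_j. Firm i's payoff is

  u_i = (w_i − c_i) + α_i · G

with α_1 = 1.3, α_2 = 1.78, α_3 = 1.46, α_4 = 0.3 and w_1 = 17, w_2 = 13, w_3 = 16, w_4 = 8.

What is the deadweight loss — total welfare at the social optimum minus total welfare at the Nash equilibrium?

30.72

∂u_i/∂c_i = α_i − 1, so firm i contributes w_i if α_i > 1, else 0.
α_i > 1 for i ∈ {1, 2, 3}; NE contributions (17, 13, 16, 0), G = 46.
W^NE = Σw_i − G^NE + (Σα_i)·G^NE = 54 + 3.84·46 = 230.64.
Planner: ∂(Σu_j)/∂c_i = Σα_j − 1 = 3.84 > 0, so everyone contributes w_i; G^SO = 54, W^SO = 54 + 3.84·54 = 261.36.
Deadweight loss = 30.72.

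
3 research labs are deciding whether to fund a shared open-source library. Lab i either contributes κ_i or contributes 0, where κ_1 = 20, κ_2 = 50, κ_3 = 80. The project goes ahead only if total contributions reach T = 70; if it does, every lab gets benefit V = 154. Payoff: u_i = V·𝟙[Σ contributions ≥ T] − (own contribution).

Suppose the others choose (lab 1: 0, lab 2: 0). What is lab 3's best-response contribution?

80

Others' total = 0. Contributing 80 brings total to 80 ≥ 70: gain V − κ_3 = 74.
Best response: 80.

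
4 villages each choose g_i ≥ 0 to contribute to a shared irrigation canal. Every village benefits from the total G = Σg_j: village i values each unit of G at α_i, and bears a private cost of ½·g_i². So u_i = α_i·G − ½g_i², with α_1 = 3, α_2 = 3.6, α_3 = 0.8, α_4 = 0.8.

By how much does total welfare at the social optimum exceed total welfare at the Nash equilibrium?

78.86

Village i's FOC: ∂u_i/∂g_i = α_i − g_i = 0, so g_i* = α_i.
NE contributions = (3, 3.6, 0.8, 0.8); G = 8.2.
W^NE = (Σα)·G − ½Σα_i² = 8.2² − ½·23.24 = 55.62.
Planner sets g_i = Σα_j = 8.2 for every i, so G^SO = 4·8.2 = 32.8.
W^SO = (Σα)·G^SO − ½·4·(Σα)² = (4/2)·8.2² = 134.48.
Deadweight loss = W^SO − W^NE = 78.86.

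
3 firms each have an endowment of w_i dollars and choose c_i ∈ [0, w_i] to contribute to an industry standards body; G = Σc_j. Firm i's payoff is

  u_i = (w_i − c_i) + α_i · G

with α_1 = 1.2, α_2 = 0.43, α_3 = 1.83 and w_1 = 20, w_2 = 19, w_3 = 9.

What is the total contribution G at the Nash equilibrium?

29

∂u_i/∂c_i = α_i − 1, so firm i contributes w_i if α_i > 1, else 0.
α_i > 1 for i ∈ {1, 3}; NE contributions (20, 0, 9), G = 29.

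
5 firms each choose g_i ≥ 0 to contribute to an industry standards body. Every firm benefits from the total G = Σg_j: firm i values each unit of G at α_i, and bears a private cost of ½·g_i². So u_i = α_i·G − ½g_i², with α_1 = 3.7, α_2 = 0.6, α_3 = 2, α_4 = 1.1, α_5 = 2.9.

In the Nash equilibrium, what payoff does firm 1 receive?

Firm i's FOC: ∂u_i/∂g_i = α_i − g_i = 0, so g_i* = α_i.
NE contributions = (3.7, 0.6, 2, 1.1, 2.9); G = 10.3.
u_1 = α_1·G − ½·(g_1)² = 3.7·10.3 − ½·3.7² = 31.265.

31.265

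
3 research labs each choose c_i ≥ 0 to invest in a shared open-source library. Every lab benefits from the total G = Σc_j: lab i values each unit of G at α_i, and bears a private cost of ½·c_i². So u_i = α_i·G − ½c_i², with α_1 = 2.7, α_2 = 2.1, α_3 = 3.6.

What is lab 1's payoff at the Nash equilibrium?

19.035

Lab i's FOC: ∂u_i/∂c_i = α_i − c_i = 0, so c_i* = α_i.
NE contributions = (2.7, 2.1, 3.6); G = 8.4.
u_1 = α_1·G − ½·(c_1)² = 2.7·8.4 − ½·2.7² = 19.035.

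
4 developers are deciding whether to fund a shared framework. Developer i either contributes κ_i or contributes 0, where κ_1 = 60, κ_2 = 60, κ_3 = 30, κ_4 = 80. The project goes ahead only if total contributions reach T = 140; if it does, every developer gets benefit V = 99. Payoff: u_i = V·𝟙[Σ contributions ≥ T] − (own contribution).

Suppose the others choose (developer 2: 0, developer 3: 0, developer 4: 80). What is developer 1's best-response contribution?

60

Others' total = 80. Contributing 60 brings total to 140 ≥ 140: gain V − κ_1 = 39.
Best response: 60.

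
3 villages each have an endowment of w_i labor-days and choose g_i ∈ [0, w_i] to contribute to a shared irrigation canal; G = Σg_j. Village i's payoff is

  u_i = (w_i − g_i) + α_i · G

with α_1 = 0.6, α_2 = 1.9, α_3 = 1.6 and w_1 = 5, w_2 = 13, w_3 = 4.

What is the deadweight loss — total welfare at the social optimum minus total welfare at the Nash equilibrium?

∂u_i/∂g_i = α_i − 1, so village i contributes w_i if α_i > 1, else 0.
α_i > 1 for i ∈ {2, 3}; NE contributions (0, 13, 4), G = 17.
W^NE = Σw_i − G^NE + (Σα_i)·G^NE = 22 + 3.1·17 = 74.7.
Planner: ∂(Σu_j)/∂g_i = Σα_j − 1 = 3.1 > 0, so everyone contributes w_i; G^SO = 22, W^SO = 22 + 3.1·22 = 90.2.
Deadweight loss = 15.5.

15.5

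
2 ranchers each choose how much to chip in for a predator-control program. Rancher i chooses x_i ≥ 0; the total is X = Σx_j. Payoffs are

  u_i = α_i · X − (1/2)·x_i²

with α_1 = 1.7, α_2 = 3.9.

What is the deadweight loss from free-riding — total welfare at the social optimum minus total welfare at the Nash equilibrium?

9.05

Rancher i's FOC: ∂u_i/∂x_i = α_i − x_i = 0, so x_i* = α_i.
NE contributions = (1.7, 3.9); X = 5.6.
W^NE = (Σα)·X − ½Σα_i² = 5.6² − ½·18.1 = 22.31.
Planner sets x_i = Σα_j = 5.6 for every i, so X^SO = 2·5.6 = 11.2.
W^SO = (Σα)·X^SO − ½·2·(Σα)² = (2/2)·5.6² = 31.36.
Deadweight loss = W^SO − W^NE = 9.05.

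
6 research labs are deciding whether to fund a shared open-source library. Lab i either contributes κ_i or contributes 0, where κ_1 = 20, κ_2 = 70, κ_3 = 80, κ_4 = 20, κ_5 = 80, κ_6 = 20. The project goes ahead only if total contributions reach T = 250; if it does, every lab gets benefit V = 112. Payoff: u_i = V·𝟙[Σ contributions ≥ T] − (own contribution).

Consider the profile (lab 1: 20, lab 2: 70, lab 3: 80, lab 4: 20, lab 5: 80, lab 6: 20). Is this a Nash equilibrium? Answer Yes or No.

Total = 290 ≥ 250: provided.
Lab 1 (pledges 20, payoff 92): dropping to 0 → total 270, payoff 112. Profitable deviation.

No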